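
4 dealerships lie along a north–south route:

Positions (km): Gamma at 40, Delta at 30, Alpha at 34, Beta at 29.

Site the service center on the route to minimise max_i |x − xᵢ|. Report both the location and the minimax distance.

The 1-center on a line is the midpoint of the two extreme points: leftmost at 29, rightmost at 40.
Optimal location = (29 + 40)/2 = 34.5; maximum distance = (40 − 29)/2 = 5.5.

location 34.5, max distance 5.5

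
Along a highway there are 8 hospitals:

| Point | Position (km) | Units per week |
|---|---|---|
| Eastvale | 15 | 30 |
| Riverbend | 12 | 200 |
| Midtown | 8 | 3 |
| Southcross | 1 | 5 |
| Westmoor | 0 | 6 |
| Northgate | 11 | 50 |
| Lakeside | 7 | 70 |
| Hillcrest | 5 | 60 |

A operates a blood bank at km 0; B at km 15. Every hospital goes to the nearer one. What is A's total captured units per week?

The indifferent point is the midpoint (0+15)/2 = 7.5; hospitals left of it (closer to A at 0) go to A, those right go to B.
  Westmoor at 0 (w=6) → A
  Southcross at 1 (w=5) → A
  Hillcrest at 5 (w=60) → A
  Lakeside at 7 (w=70) → A
  Midtown at 8 (w=3) → B
  Northgate at 11 (w=50) → B
  Riverbend at 12 (w=200) → B
  Eastvale at 15 (w=30) → B
A captures 141; B captures 283.

141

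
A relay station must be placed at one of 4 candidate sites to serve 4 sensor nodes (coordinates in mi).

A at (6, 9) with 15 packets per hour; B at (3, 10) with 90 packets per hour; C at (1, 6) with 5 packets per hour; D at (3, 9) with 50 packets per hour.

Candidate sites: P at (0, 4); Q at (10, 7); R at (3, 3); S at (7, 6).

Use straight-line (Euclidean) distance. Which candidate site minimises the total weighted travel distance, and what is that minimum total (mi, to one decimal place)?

S, total 836.6 mi

Total weighted distance at each candidate:
  P (0, 4): total = 1023.6
  Q (10, 7): total = 1161.8
  R (3, 3): total = 1048.7
  S (7, 6): total = 836.6
Minimum is at S with total 836.6 mi.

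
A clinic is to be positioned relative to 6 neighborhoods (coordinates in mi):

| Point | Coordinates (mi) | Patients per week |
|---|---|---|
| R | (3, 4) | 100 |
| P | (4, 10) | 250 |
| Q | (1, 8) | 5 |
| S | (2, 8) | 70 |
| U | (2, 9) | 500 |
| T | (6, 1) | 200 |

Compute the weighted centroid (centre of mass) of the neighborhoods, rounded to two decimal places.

(3.24, 7.29)

The minimiser of Σwᵢ‖p−pᵢ‖² is the weighted centroid p* = (Σwᵢpᵢ)/(Σwᵢ).
Σwᵢ = 1125.
Σwᵢxᵢ = 100·3 + 250·4 + 5·1 + 70·2 + 500·2 + 200·6 = 3645.
Σwᵢyᵢ = 100·4 + 250·10 + 5·8 + 70·8 + 500·9 + 200·1 = 8200.
x* = 3645/1125 = 3.24, y* = 8200/1125 = 7.29.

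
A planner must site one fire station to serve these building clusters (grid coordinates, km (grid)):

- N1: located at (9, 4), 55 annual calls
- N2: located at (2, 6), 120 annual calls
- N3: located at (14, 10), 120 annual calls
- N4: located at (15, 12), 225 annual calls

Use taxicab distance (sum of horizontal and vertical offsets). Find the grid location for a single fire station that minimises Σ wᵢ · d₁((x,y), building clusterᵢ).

Manhattan distance separates: Σwᵢ(|x−xᵢ|+|y−yᵢ|) = Σwᵢ|x−xᵢ| + Σwᵢ|y−yᵢ|, so x and y are optimised independently as 1-D weighted medians.
Total weight W = 520; half = 260.
x-coordinate, sorted with cumulative weight:
  x=2 (N2, w=120) cum 120
  x=9 (N1, w=55) cum 175
  x=14 (N3, w=120) cum 295  ← median
  x=15 (N4, w=225) cum 520
⇒ x* = 14
y-coordinate, sorted with cumulative weight:
  y=4 (N1, w=55) cum 55
  y=6 (N2, w=120) cum 175
  y=10 (N3, w=120) cum 295  ← median
  y=12 (N4, w=225) cum 520
⇒ y* = 10

(14, 10)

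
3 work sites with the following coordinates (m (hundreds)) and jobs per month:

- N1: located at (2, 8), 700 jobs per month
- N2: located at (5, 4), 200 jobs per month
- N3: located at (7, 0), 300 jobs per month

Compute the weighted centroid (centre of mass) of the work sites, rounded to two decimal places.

The minimiser of Σwᵢ‖p−pᵢ‖² is the weighted centroid p* = (Σwᵢpᵢ)/(Σwᵢ).
Σwᵢ = 1200.
Σwᵢxᵢ = 700·2 + 200·5 + 300·7 = 4500.
Σwᵢyᵢ = 700·8 + 200·4 + 300·0 = 6400.
x* = 4500/1200 = 3.75, y* = 6400/1200 = 5.33.

(3.75, 5.33)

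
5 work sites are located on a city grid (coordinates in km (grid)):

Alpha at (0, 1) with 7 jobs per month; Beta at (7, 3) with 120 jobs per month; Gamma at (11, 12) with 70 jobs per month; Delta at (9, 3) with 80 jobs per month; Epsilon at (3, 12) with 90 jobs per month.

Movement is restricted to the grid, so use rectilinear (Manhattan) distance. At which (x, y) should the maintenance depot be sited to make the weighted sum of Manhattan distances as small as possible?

Manhattan distance separates: Σwᵢ(|x−xᵢ|+|y−yᵢ|) = Σwᵢ|x−xᵢ| + Σwᵢ|y−yᵢ|, so x and y are optimised independently as 1-D weighted medians.
Total weight W = 367; half = 183.5.
x-coordinate, sorted with cumulative weight:
  x=0 (Alpha, w=7) cum 7
  x=3 (Epsilon, w=90) cum 97
  x=7 (Beta, w=120) cum 217  ← median
  x=9 (Delta, w=80) cum 297
  x=11 (Gamma, w=70) cum 367
⇒ x* = 7
y-coordinate, sorted with cumulative weight:
  y=1 (Alpha, w=7) cum 7
  y=3 (Beta, w=120) cum 127
  y=3 (Delta, w=80) cum 207  ← median
  y=12 (Gamma, w=70) cum 277
  y=12 (Epsilon, w=90) cum 367
⇒ y* = 3

(7, 3)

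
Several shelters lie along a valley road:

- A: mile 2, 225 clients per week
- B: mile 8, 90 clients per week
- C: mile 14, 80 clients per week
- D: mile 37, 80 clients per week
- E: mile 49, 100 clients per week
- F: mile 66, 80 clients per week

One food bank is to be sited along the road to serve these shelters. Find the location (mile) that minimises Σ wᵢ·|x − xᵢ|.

For a sum of weighted absolute distances on a line, the optimum is the weighted median (not the mean). Total weight W = 655; half-weight = 327.5.
Sort by position and accumulate weight:
  mile 2 (A, w=225) → cum 225
  mile 8 (B, w=90) → cum 315
  mile 14 (C, w=80) → cum 395  ≥ 327.5 → median here
  mile 37 (D, w=80) → cum 475
  mile 49 (E, w=100) → cum 575
  mile 66 (F, w=80) → cum 655
Optimal location: mile 14.

x = 14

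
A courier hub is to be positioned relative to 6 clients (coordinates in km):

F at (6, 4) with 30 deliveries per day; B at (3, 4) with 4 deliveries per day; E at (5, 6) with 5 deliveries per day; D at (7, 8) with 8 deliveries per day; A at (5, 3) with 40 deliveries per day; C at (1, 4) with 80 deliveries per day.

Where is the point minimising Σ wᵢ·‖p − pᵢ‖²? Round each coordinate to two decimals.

The minimiser of Σwᵢ‖p−pᵢ‖² is the weighted centroid p* = (Σwᵢpᵢ)/(Σwᵢ).
Σwᵢ = 167.
Σwᵢxᵢ = 30·6 + 4·3 + 5·5 + 8·7 + 40·5 + 80·1 = 553.
Σwᵢyᵢ = 30·4 + 4·4 + 5·6 + 8·8 + 40·3 + 80·4 = 670.
x* = 553/167 = 3.31, y* = 670/167 = 4.01.

(3.31, 4.01)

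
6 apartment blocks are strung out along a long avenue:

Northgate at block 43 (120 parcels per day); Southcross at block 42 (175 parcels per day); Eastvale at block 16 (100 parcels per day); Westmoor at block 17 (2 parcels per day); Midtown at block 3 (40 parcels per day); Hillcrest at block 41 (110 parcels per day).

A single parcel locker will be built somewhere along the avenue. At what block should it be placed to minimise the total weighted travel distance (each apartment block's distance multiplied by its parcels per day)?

x = 42

For a sum of weighted absolute distances on a line, the optimum is the weighted median (not the mean). Total weight W = 547; half-weight = 273.5.
Sort by position and accumulate weight:
  block 3 (Midtown, w=40) → cum 40
  block 16 (Eastvale, w=100) → cum 140
  block 17 (Westmoor, w=2) → cum 142
  block 41 (Hillcrest, w=110) → cum 252
  block 42 (Southcross, w=175) → cum 427  ≥ 273.5 → median here
  block 43 (Northgate, w=120) → cum 547
Optimal location: block 42.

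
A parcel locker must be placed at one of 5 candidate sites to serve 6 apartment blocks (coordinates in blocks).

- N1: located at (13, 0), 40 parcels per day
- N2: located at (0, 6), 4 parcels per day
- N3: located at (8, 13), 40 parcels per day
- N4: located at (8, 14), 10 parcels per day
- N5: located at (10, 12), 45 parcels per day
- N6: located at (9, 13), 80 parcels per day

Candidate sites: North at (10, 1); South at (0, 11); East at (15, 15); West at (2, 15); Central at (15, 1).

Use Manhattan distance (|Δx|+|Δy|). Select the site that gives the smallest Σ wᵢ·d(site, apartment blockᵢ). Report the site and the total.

East, total 2216 blocks

Total weighted distance at each candidate:
  North (10, 1): total = 2465
  South (0, 11): total = 2865
  East (15, 15): total = 2216
  West (2, 15): total = 2689
  Central (15, 1): total = 3320
Minimum is at East with total 2216 blocks.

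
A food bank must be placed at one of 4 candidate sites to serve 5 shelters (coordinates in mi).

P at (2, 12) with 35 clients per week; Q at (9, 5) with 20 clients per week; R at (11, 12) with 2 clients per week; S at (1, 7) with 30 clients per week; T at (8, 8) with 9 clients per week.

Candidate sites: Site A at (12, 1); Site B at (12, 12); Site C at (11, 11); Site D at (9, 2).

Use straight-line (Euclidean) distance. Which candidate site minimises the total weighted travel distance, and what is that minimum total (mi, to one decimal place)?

Site C, total 806.7 mi

Total weighted distance at each candidate:
  Site A (12, 1): total = 1090.9
  Site B (12, 12): total = 917.7
  Site C (11, 11): total = 806.7
  Site D (9, 2): total = 845.4
Minimum is at Site C with total 806.7 mi.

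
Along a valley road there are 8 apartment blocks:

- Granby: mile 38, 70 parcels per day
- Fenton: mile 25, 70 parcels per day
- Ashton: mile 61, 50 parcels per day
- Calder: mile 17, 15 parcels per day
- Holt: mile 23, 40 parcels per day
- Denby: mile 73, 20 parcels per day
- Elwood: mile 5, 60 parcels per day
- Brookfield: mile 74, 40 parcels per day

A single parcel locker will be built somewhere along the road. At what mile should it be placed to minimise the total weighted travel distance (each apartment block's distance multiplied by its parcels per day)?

x = 25

For a sum of weighted absolute distances on a line, the optimum is the weighted median (not the mean). Total weight W = 365; half-weight = 182.5.
Sort by position and accumulate weight:
  mile 5 (Elwood, w=60) → cum 60
  mile 17 (Calder, w=15) → cum 75
  mile 23 (Holt, w=40) → cum 115
  mile 25 (Fenton, w=70) → cum 185  ≥ 182.5 → median here
  mile 38 (Granby, w=70) → cum 255
  mile 61 (Ashton, w=50) → cum 305
  mile 73 (Denby, w=20) → cum 325
  mile 74 (Brookfield, w=40) → cum 365
Optimal location: mile 25.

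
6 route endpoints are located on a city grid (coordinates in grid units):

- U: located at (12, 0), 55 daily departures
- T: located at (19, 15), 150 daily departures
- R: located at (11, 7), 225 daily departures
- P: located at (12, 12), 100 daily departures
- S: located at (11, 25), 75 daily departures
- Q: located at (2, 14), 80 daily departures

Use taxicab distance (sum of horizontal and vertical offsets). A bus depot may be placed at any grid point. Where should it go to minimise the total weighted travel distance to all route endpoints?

Manhattan distance separates: Σwᵢ(|x−xᵢ|+|y−yᵢ|) = Σwᵢ|x−xᵢ| + Σwᵢ|y−yᵢ|, so x and y are optimised independently as 1-D weighted medians.
Total weight W = 685; half = 342.5.
x-coordinate, sorted with cumulative weight:
  x=2 (Q, w=80) cum 80
  x=11 (R, w=225) cum 305
  x=11 (S, w=75) cum 380  ← median
  x=12 (U, w=55) cum 435
  x=12 (P, w=100) cum 535
  x=19 (T, w=150) cum 685
⇒ x* = 11
y-coordinate, sorted with cumulative weight:
  y=0 (U, w=55) cum 55
  y=7 (R, w=225) cum 280
  y=12 (P, w=100) cum 380  ← median
  y=14 (Q, w=80) cum 460
  y=15 (T, w=150) cum 610
  y=25 (S, w=75) cum 685
⇒ y* = 12

(11, 12)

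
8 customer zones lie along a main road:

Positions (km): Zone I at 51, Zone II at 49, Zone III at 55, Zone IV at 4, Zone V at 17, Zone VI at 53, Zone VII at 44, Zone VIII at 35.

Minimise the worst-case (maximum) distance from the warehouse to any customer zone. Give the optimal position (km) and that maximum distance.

The 1-center on a line is the midpoint of the two extreme points: leftmost at 4, rightmost at 55.
Optimal location = (4 + 55)/2 = 29.5; maximum distance = (55 − 4)/2 = 25.5.

location 29.5, max distance 25.5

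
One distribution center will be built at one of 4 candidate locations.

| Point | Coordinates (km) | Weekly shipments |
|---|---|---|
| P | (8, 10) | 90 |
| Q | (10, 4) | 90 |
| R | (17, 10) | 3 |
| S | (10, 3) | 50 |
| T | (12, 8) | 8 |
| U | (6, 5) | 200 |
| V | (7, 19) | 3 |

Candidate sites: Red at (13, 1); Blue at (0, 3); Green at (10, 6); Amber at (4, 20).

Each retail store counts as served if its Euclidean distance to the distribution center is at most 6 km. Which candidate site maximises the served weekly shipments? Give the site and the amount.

Coverage radius r = 6 km; a point is covered iff (Δx)²+(Δy)² ≤ 6² = 36.
  Red (13, 1): covers {Q, S} → 140
  Blue (0, 3): covers {none} → 0
  Green (10, 6): covers {P, Q, S, T, U} → 438
  Amber (4, 20): covers {V} → 3
Maximum coverage at Green: 438 weekly shipments.

Green, covering 438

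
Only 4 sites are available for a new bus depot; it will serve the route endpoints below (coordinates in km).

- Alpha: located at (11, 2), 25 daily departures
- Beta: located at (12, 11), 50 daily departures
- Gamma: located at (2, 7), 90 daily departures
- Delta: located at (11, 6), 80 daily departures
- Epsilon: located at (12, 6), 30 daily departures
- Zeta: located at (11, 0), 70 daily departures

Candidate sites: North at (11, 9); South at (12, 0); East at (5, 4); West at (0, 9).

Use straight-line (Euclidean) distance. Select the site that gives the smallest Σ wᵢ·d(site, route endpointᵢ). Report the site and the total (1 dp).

North, total 2081.4 km

Total weighted distance at each candidate:
  North (11, 9): total = 2081.4
  South (12, 0): total = 2441.1
  East (5, 4): total = 2264.1
  West (0, 9): total = 3466.9
Minimum is at North with total 2081.4 km.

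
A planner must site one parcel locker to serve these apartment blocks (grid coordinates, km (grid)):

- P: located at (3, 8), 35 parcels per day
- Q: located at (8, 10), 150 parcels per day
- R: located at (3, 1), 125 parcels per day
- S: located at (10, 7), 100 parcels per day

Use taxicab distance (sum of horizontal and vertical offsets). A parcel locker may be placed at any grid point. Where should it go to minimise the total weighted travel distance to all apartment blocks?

Manhattan distance separates: Σwᵢ(|x−xᵢ|+|y−yᵢ|) = Σwᵢ|x−xᵢ| + Σwᵢ|y−yᵢ|, so x and y are optimised independently as 1-D weighted medians.
Total weight W = 410; half = 205.
x-coordinate, sorted with cumulative weight:
  x=3 (P, w=35) cum 35
  x=3 (R, w=125) cum 160
  x=8 (Q, w=150) cum 310  ← median
  x=10 (S, w=100) cum 410
⇒ x* = 8
y-coordinate, sorted with cumulative weight:
  y=1 (R, w=125) cum 125
  y=7 (S, w=100) cum 225  ← median
  y=8 (P, w=35) cum 260
  y=10 (Q, w=150) cum 410
⇒ y* = 7

(8, 7)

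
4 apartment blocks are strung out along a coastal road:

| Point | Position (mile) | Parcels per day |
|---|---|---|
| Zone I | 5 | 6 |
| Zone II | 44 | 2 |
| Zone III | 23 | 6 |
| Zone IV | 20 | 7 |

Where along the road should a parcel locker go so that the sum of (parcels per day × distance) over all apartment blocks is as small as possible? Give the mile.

For a sum of weighted absolute distances on a line, the optimum is the weighted median (not the mean). Total weight W = 21; half-weight = 10.5.
Sort by position and accumulate weight:
  mile 5 (Zone I, w=6) → cum 6
  mile 20 (Zone IV, w=7) → cum 13  ≥ 10.5 → median here
  mile 23 (Zone III, w=6) → cum 19
  mile 44 (Zone II, w=2) → cum 21
Optimal location: mile 20.

x = 20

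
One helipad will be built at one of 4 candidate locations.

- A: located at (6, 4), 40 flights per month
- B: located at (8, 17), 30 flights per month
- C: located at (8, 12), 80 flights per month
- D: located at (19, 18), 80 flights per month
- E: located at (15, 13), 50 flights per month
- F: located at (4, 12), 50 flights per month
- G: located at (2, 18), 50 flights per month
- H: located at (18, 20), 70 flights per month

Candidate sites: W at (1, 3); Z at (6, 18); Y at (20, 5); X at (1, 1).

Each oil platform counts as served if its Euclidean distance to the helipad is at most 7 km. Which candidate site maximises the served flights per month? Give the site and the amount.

Z, covering 210

Coverage radius r = 7 km; a point is covered iff (Δx)²+(Δy)² ≤ 7² = 49.
  W (1, 3): covers {A} → 40
  Z (6, 18): covers {B, C, F, G} → 210
  Y (20, 5): covers {none} → 0
  X (1, 1): covers {A} → 40
Maximum coverage at Z: 210 flights per month.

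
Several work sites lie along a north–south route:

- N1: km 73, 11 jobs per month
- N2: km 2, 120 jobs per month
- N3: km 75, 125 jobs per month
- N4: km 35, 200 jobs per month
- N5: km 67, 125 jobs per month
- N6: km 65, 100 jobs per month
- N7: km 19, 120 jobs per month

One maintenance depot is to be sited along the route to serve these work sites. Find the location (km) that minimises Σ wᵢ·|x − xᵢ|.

For a sum of weighted absolute distances on a line, the optimum is the weighted median (not the mean). Total weight W = 801; half-weight = 400.5.
Sort by position and accumulate weight:
  km 2 (N2, w=120) → cum 120
  km 19 (N7, w=120) → cum 240
  km 35 (N4, w=200) → cum 440  ≥ 400.5 → median here
  km 65 (N6, w=100) → cum 540
  km 67 (N5, w=125) → cum 665
  km 73 (N1, w=11) → cum 676
  km 75 (N3, w=125) → cum 801
Optimal location: km 35.

x = 35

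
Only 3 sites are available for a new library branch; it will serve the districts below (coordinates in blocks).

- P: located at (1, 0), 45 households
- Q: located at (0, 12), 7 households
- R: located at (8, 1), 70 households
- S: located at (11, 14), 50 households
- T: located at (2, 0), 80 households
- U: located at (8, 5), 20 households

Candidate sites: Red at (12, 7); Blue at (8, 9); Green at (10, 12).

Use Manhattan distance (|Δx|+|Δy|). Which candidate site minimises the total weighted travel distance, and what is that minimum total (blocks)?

Total weighted distance at each candidate:
  Red (12, 7): total = 3509
  Blue (8, 9): total = 3037
  Green (10, 12): total = 3855
Minimum is at Blue with total 3037 blocks.

Blue, total 3037 blocks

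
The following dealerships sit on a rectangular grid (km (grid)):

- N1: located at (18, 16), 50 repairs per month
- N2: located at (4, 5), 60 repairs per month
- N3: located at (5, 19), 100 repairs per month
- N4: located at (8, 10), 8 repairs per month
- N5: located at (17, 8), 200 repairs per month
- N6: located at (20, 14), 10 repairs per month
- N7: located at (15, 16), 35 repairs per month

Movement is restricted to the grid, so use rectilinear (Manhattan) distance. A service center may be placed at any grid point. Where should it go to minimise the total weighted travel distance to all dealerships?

Manhattan distance separates: Σwᵢ(|x−xᵢ|+|y−yᵢ|) = Σwᵢ|x−xᵢ| + Σwᵢ|y−yᵢ|, so x and y are optimised independently as 1-D weighted medians.
Total weight W = 463; half = 231.5.
x-coordinate, sorted with cumulative weight:
  x=4 (N2, w=60) cum 60
  x=5 (N3, w=100) cum 160
  x=8 (N4, w=8) cum 168
  x=15 (N7, w=35) cum 203
  x=17 (N5, w=200) cum 403  ← median
  x=18 (N1, w=50) cum 453
  x=20 (N6, w=10) cum 463
⇒ x* = 17
y-coordinate, sorted with cumulative weight:
  y=5 (N2, w=60) cum 60
  y=8 (N5, w=200) cum 260  ← median
  y=10 (N4, w=8) cum 268
  y=14 (N6, w=10) cum 278
  y=16 (N1, w=50) cum 328
  y=16 (N7, w=35) cum 363
  y=19 (N3, w=100) cum 463
⇒ y* = 8

(17, 8)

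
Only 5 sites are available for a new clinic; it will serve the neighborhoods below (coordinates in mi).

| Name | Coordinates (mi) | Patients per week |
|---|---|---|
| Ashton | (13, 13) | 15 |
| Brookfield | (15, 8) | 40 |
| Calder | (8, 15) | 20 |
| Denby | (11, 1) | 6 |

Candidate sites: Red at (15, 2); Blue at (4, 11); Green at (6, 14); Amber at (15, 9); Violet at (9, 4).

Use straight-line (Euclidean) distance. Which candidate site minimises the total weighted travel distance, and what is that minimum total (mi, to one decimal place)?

Amber, total 345.1 mi

Total weighted distance at each candidate:
  Red (15, 2): total = 727.7
  Blue (4, 11): total = 780.7
  Green (6, 14): total = 667.0
  Amber (15, 9): total = 345.1
  Violet (9, 4): total = 678.7
Minimum is at Amber with total 345.1 mi.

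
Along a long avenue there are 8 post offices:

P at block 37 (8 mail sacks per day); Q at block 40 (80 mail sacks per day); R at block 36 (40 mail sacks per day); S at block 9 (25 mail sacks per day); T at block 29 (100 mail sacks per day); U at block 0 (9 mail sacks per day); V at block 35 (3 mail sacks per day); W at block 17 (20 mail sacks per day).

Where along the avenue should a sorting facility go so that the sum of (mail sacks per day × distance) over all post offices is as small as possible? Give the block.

For a sum of weighted absolute distances on a line, the optimum is the weighted median (not the mean). Total weight W = 285; half-weight = 142.5.
Sort by position and accumulate weight:
  block 0 (U, w=9) → cum 9
  block 9 (S, w=25) → cum 34
  block 17 (W, w=20) → cum 54
  block 29 (T, w=100) → cum 154  ≥ 142.5 → median here
  block 35 (V, w=3) → cum 157
  block 36 (R, w=40) → cum 197
  block 37 (P, w=8) → cum 205
  block 40 (Q, w=80) → cum 285
Optimal location: block 29.

x = 29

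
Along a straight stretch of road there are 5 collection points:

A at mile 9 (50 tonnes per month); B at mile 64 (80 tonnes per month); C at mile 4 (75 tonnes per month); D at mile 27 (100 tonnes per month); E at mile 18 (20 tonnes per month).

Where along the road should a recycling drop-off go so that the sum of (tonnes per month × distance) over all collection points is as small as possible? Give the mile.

For a sum of weighted absolute distances on a line, the optimum is the weighted median (not the mean). Total weight W = 325; half-weight = 162.5.
Sort by position and accumulate weight:
  mile 4 (C, w=75) → cum 75
  mile 9 (A, w=50) → cum 125
  mile 18 (E, w=20) → cum 145
  mile 27 (D, w=100) → cum 245  ≥ 162.5 → median here
  mile 64 (B, w=80) → cum 325
Optimal location: mile 27.

x = 27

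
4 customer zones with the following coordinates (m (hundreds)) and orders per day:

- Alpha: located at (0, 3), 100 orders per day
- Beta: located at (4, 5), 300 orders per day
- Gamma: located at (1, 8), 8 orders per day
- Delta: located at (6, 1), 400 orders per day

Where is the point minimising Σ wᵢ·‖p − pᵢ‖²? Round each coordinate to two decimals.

(4.47, 2.80)

The minimiser of Σwᵢ‖p−pᵢ‖² is the weighted centroid p* = (Σwᵢpᵢ)/(Σwᵢ).
Σwᵢ = 808.
Σwᵢxᵢ = 100·0 + 300·4 + 8·1 + 400·6 = 3608.
Σwᵢyᵢ = 100·3 + 300·5 + 8·8 + 400·1 = 2264.
x* = 3608/808 = 4.47, y* = 2264/808 = 2.80.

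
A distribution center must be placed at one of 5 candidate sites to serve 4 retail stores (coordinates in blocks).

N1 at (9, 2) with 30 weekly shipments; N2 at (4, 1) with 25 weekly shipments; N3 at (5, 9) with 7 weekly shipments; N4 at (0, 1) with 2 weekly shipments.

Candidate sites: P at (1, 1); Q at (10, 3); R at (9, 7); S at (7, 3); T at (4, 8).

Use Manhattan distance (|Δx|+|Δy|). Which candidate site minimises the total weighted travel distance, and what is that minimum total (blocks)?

Total weighted distance at each candidate:
  P (1, 1): total = 431
  Q (10, 3): total = 361
  R (9, 7): total = 497
  S (7, 3): total = 289
  T (4, 8): total = 541
Minimum is at S with total 289 blocks.

S, total 289 blocks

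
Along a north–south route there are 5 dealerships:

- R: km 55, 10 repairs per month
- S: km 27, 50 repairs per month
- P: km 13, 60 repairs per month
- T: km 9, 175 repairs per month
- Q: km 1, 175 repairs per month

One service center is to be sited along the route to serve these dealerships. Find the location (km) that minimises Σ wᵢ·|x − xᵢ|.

For a sum of weighted absolute distances on a line, the optimum is the weighted median (not the mean). Total weight W = 470; half-weight = 235.
Sort by position and accumulate weight:
  km 1 (Q, w=175) → cum 175
  km 9 (T, w=175) → cum 350  ≥ 235 → median here
  km 13 (P, w=60) → cum 410
  km 27 (S, w=50) → cum 460
  km 55 (R, w=10) → cum 470
Optimal location: km 9.

x = 9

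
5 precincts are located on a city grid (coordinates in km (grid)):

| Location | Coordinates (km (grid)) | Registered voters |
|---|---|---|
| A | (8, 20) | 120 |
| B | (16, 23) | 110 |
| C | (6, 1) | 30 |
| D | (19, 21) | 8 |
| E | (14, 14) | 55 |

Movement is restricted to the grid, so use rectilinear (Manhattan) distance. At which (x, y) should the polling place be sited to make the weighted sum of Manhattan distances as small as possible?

Manhattan distance separates: Σwᵢ(|x−xᵢ|+|y−yᵢ|) = Σwᵢ|x−xᵢ| + Σwᵢ|y−yᵢ|, so x and y are optimised independently as 1-D weighted medians.
Total weight W = 323; half = 161.5.
x-coordinate, sorted with cumulative weight:
  x=6 (C, w=30) cum 30
  x=8 (A, w=120) cum 150
  x=14 (E, w=55) cum 205  ← median
  x=16 (B, w=110) cum 315
  x=19 (D, w=8) cum 323
⇒ x* = 14
y-coordinate, sorted with cumulative weight:
  y=1 (C, w=30) cum 30
  y=14 (E, w=55) cum 85
  y=20 (A, w=120) cum 205  ← median
  y=21 (D, w=8) cum 213
  y=23 (B, w=110) cum 323
⇒ y* = 20

(14, 20)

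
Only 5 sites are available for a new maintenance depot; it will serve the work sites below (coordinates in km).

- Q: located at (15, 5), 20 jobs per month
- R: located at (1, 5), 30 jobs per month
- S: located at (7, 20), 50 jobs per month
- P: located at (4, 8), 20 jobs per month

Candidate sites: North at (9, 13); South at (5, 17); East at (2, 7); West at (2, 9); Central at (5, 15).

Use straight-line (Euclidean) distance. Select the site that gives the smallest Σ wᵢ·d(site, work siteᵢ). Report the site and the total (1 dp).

Total weighted distance at each candidate:
  North (9, 13): total = 1044.8
  South (5, 17): total = 1053.3
  East (2, 7): total = 1071.3
  West (2, 9): total = 1044.6
  Central (5, 15): total = 1016.6
Minimum is at Central with total 1016.6 km.

Central, total 1016.6 km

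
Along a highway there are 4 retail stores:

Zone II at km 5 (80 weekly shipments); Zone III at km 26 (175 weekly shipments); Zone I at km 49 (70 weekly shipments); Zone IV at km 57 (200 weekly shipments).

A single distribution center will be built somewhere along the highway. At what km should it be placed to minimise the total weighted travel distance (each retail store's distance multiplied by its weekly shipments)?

For a sum of weighted absolute distances on a line, the optimum is the weighted median (not the mean). Total weight W = 525; half-weight = 262.5.
Sort by position and accumulate weight:
  km 5 (Zone II, w=80) → cum 80
  km 26 (Zone III, w=175) → cum 255
  km 49 (Zone I, w=70) → cum 325  ≥ 262.5 → median here
  km 57 (Zone IV, w=200) → cum 525
Optimal location: km 49.

x = 49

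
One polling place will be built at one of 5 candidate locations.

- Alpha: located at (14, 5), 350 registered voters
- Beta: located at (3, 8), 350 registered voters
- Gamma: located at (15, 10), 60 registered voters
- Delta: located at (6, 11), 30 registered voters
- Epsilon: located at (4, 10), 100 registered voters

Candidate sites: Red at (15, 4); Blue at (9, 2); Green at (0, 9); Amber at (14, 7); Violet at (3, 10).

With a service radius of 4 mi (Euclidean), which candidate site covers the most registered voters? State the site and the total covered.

Coverage radius r = 4 mi; a point is covered iff (Δx)²+(Δy)² ≤ 4² = 16.
  Red (15, 4): covers {Alpha} → 350
  Blue (9, 2): covers {none} → 0
  Green (0, 9): covers {Beta} → 350
  Amber (14, 7): covers {Alpha, Gamma} → 410
  Violet (3, 10): covers {Beta, Delta, Epsilon} → 480
Maximum coverage at Violet: 480 registered voters.

Violet, covering 480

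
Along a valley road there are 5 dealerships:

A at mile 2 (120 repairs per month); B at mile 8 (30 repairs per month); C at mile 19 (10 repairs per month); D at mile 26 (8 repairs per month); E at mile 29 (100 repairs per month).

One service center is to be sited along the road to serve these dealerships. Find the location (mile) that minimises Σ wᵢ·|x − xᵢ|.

For a sum of weighted absolute distances on a line, the optimum is the weighted median (not the mean). Total weight W = 268; half-weight = 134.
Sort by position and accumulate weight:
  mile 2 (A, w=120) → cum 120
  mile 8 (B, w=30) → cum 150  ≥ 134 → median here
  mile 19 (C, w=10) → cum 160
  mile 26 (D, w=8) → cum 168
  mile 29 (E, w=100) → cum 268
Optimal location: mile 8.

x = 8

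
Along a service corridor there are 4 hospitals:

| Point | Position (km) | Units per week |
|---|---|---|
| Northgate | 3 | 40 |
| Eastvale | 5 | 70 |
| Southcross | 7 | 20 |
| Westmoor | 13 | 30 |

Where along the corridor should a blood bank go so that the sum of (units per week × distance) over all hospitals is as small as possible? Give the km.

x = 5

For a sum of weighted absolute distances on a line, the optimum is the weighted median (not the mean). Total weight W = 160; half-weight = 80.
Sort by position and accumulate weight:
  km 3 (Northgate, w=40) → cum 40
  km 5 (Eastvale, w=70) → cum 110  ≥ 80 → median here
  km 7 (Southcross, w=20) → cum 130
  km 13 (Westmoor, w=30) → cum 160
Optimal location: km 5.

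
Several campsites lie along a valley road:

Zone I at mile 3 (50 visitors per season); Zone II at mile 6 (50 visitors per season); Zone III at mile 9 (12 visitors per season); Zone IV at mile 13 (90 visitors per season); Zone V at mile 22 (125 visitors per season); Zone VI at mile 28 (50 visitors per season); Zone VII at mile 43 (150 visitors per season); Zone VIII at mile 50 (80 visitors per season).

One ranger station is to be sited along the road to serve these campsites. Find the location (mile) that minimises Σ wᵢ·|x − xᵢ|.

For a sum of weighted absolute distances on a line, the optimum is the weighted median (not the mean). Total weight W = 607; half-weight = 303.5.
Sort by position and accumulate weight:
  mile 3 (Zone I, w=50) → cum 50
  mile 6 (Zone II, w=50) → cum 100
  mile 9 (Zone III, w=12) → cum 112
  mile 13 (Zone IV, w=90) → cum 202
  mile 22 (Zone V, w=125) → cum 327  ≥ 303.5 → median here
  mile 28 (Zone VI, w=50) → cum 377
  mile 43 (Zone VII, w=150) → cum 527
  mile 50 (Zone VIII, w=80) → cum 607
Optimal location: mile 22.

x = 22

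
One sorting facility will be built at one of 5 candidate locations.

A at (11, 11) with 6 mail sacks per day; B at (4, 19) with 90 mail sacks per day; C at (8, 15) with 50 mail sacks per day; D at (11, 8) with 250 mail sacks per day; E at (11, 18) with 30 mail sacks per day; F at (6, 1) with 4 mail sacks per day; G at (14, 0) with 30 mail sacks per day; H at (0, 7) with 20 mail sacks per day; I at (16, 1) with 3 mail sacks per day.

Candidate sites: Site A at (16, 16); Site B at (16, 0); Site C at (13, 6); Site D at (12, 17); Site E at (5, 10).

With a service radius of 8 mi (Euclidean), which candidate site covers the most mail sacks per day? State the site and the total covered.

Coverage radius r = 8 mi; a point is covered iff (Δx)²+(Δy)² ≤ 8² = 64.
  Site A (16, 16): covers {A, E} → 36
  Site B (16, 0): covers {G, I} → 33
  Site C (13, 6): covers {A, D, G, I} → 289
  Site D (12, 17): covers {A, C, E} → 86
  Site E (5, 10): covers {A, C, D, H} → 326
Maximum coverage at Site E: 326 mail sacks per day.

Site E, covering 326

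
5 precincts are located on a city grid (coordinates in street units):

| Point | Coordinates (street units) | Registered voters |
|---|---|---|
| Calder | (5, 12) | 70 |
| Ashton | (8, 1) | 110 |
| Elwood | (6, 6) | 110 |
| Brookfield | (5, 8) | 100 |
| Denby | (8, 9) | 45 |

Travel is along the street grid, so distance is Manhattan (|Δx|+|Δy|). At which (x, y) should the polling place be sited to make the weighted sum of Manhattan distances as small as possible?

(6, 6)

Manhattan distance separates: Σwᵢ(|x−xᵢ|+|y−yᵢ|) = Σwᵢ|x−xᵢ| + Σwᵢ|y−yᵢ|, so x and y are optimised independently as 1-D weighted medians.
Total weight W = 435; half = 217.5.
x-coordinate, sorted with cumulative weight:
  x=5 (Calder, w=70) cum 70
  x=5 (Brookfield, w=100) cum 170
  x=6 (Elwood, w=110) cum 280  ← median
  x=8 (Ashton, w=110) cum 390
  x=8 (Denby, w=45) cum 435
⇒ x* = 6
y-coordinate, sorted with cumulative weight:
  y=1 (Ashton, w=110) cum 110
  y=6 (Elwood, w=110) cum 220  ← median
  y=8 (Brookfield, w=100) cum 320
  y=9 (Denby, w=45) cum 365
  y=12 (Calder, w=70) cum 435
⇒ y* = 6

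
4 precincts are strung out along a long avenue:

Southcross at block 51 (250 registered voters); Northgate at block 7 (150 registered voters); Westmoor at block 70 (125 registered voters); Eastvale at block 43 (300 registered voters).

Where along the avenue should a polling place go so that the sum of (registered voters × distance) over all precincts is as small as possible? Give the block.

For a sum of weighted absolute distances on a line, the optimum is the weighted median (not the mean). Total weight W = 825; half-weight = 412.5.
Sort by position and accumulate weight:
  block 7 (Northgate, w=150) → cum 150
  block 43 (Eastvale, w=300) → cum 450  ≥ 412.5 → median here
  block 51 (Southcross, w=250) → cum 700
  block 70 (Westmoor, w=125) → cum 825
Optimal location: block 43.

x = 43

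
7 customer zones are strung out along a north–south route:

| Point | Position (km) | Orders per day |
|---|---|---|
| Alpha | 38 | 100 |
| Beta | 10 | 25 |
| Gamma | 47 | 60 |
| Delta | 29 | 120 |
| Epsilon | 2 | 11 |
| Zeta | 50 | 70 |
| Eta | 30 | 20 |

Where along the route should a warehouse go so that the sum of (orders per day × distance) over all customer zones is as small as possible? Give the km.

For a sum of weighted absolute distances on a line, the optimum is the weighted median (not the mean). Total weight W = 406; half-weight = 203.
Sort by position and accumulate weight:
  km 2 (Epsilon, w=11) → cum 11
  km 10 (Beta, w=25) → cum 36
  km 29 (Delta, w=120) → cum 156
  km 30 (Eta, w=20) → cum 176
  km 38 (Alpha, w=100) → cum 276  ≥ 203 → median here
  km 47 (Gamma, w=60) → cum 336
  km 50 (Zeta, w=70) → cum 406
Optimal location: km 38.

x = 38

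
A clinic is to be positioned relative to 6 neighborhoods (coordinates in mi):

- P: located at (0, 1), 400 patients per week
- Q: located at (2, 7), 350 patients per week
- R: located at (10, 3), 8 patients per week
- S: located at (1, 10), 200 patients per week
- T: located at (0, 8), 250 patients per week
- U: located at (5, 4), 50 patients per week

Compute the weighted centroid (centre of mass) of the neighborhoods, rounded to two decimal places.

The minimiser of Σwᵢ‖p−pᵢ‖² is the weighted centroid p* = (Σwᵢpᵢ)/(Σwᵢ).
Σwᵢ = 1258.
Σwᵢxᵢ = 400·0 + 350·2 + 8·10 + 200·1 + 250·0 + 50·5 = 1230.
Σwᵢyᵢ = 400·1 + 350·7 + 8·3 + 200·10 + 250·8 + 50·4 = 7074.
x* = 1230/1258 = 0.98, y* = 7074/1258 = 5.62.

(0.98, 5.62)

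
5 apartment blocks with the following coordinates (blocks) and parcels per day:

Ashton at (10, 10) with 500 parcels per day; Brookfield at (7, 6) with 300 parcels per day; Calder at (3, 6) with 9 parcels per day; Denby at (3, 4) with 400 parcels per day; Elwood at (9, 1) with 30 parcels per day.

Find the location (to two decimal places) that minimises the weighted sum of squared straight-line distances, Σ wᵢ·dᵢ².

(6.94, 6.85)

The minimiser of Σwᵢ‖p−pᵢ‖² is the weighted centroid p* = (Σwᵢpᵢ)/(Σwᵢ).
Σwᵢ = 1239.
Σwᵢxᵢ = 500·10 + 300·7 + 9·3 + 400·3 + 30·9 = 8597.
Σwᵢyᵢ = 500·10 + 300·6 + 9·6 + 400·4 + 30·1 = 8484.
x* = 8597/1239 = 6.94, y* = 8484/1239 = 6.85.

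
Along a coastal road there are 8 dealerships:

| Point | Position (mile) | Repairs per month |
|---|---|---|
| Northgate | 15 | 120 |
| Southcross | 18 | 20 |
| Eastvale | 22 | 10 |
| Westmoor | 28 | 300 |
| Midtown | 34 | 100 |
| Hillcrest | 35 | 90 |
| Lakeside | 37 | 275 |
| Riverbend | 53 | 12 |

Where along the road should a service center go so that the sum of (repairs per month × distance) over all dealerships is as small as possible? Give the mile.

For a sum of weighted absolute distances on a line, the optimum is the weighted median (not the mean). Total weight W = 927; half-weight = 463.5.
Sort by position and accumulate weight:
  mile 15 (Northgate, w=120) → cum 120
  mile 18 (Southcross, w=20) → cum 140
  mile 22 (Eastvale, w=10) → cum 150
  mile 28 (Westmoor, w=300) → cum 450
  mile 34 (Midtown, w=100) → cum 550  ≥ 463.5 → median here
  mile 35 (Hillcrest, w=90) → cum 640
  mile 37 (Lakeside, w=275) → cum 915
  mile 53 (Riverbend, w=12) → cum 927
Optimal location: mile 34.

x = 34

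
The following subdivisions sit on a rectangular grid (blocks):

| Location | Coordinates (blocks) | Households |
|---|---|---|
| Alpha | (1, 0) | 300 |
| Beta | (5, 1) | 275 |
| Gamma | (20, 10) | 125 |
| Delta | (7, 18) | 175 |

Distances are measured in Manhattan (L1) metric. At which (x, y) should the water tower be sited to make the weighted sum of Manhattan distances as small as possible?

Manhattan distance separates: Σwᵢ(|x−xᵢ|+|y−yᵢ|) = Σwᵢ|x−xᵢ| + Σwᵢ|y−yᵢ|, so x and y are optimised independently as 1-D weighted medians.
Total weight W = 875; half = 437.5.
x-coordinate, sorted with cumulative weight:
  x=1 (Alpha, w=300) cum 300
  x=5 (Beta, w=275) cum 575  ← median
  x=7 (Delta, w=175) cum 750
  x=20 (Gamma, w=125) cum 875
⇒ x* = 5
y-coordinate, sorted with cumulative weight:
  y=0 (Alpha, w=300) cum 300
  y=1 (Beta, w=275) cum 575  ← median
  y=10 (Gamma, w=125) cum 700
  y=18 (Delta, w=175) cum 875
⇒ y* = 1

(5, 1)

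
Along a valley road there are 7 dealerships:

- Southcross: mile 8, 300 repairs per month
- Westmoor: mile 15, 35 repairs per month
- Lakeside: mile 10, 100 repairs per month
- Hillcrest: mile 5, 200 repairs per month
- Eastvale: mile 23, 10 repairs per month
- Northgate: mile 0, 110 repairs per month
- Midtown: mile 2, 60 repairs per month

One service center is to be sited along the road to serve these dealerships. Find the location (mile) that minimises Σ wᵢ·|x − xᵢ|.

For a sum of weighted absolute distances on a line, the optimum is the weighted median (not the mean). Total weight W = 815; half-weight = 407.5.
Sort by position and accumulate weight:
  mile 0 (Northgate, w=110) → cum 110
  mile 2 (Midtown, w=60) → cum 170
  mile 5 (Hillcrest, w=200) → cum 370
  mile 8 (Southcross, w=300) → cum 670  ≥ 407.5 → median here
  mile 10 (Lakeside, w=100) → cum 770
  mile 15 (Westmoor, w=35) → cum 805
  mile 23 (Eastvale, w=10) → cum 815
Optimal location: mile 8.

x = 8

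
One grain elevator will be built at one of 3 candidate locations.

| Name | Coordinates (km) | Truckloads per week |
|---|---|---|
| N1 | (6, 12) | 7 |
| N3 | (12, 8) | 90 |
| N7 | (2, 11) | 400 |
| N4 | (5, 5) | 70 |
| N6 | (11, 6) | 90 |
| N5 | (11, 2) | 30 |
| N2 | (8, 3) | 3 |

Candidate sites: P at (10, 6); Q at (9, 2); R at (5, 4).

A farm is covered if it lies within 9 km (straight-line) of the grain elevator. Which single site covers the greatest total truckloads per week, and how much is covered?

R, covering 690

Coverage radius r = 9 km; a point is covered iff (Δx)²+(Δy)² ≤ 9² = 81.
  P (10, 6): covers {N1, N3, N4, N6, N5, N2} → 290
  Q (9, 2): covers {N3, N4, N6, N5, N2} → 283
  R (5, 4): covers {N1, N3, N7, N4, N6, N5, N2} → 690
Maximum coverage at R: 690 truckloads per week.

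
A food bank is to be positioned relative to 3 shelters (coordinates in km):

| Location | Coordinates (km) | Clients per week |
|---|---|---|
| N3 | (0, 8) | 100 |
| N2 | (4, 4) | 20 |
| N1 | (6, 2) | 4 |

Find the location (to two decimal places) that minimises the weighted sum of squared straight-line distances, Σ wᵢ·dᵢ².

(0.84, 7.16)

The minimiser of Σwᵢ‖p−pᵢ‖² is the weighted centroid p* = (Σwᵢpᵢ)/(Σwᵢ).
Σwᵢ = 124.
Σwᵢxᵢ = 100·0 + 20·4 + 4·6 = 104.
Σwᵢyᵢ = 100·8 + 20·4 + 4·2 = 888.
x* = 104/124 = 0.84, y* = 888/124 = 7.16.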